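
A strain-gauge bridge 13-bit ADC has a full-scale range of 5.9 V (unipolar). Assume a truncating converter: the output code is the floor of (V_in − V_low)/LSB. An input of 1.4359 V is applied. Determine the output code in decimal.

code 1993

LSB = 5.9 V / 8192 = 0.720 mV.
(V_in − V_low)/LSB = (1.4359 − 0) / 0.000720215 = 1993.711.
Floor → code 1993.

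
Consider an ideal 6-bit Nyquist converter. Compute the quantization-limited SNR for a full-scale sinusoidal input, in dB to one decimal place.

37.9 dB

SNR ≈ 6.02·N + 1.76 dB = 6.02·6 + 1.76 = 37.88 dB.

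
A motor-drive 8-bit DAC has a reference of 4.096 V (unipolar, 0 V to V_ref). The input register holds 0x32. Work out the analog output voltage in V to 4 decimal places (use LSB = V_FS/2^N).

LSB = 4.096 V / 2^8 = 16.000 mV.
Code 0x32 = 50 decimal.
V_out = 0 + 50 × 0.016 V = 0.8 V.

0.8000 V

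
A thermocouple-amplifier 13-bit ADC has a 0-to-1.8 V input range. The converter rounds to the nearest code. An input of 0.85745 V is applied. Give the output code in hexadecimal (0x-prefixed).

code 0xF3E (decimal 3902)

With 8192 levels over 1.8 V, one step is 219.73 µV.
(0.85745 − 0) / 0.000219727 = 3902.350 LSBs.
round(3902.350) = 3902.
In hexadecimal (0x-prefixed): 0xF3E.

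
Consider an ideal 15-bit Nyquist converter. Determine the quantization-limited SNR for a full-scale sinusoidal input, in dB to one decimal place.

92.1 dB

SNR ≈ 6.02·N + 1.76 dB = 6.02·15 + 1.76 = 92.06 dB.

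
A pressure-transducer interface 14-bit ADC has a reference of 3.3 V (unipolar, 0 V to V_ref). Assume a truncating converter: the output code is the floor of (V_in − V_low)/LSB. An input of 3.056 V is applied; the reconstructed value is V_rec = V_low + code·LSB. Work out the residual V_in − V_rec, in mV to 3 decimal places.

0.116 mV

One LSB is 3.3 V / 16384 = 201.42 µV.
Scaled input = 15172.5770 LSBs, so code = 15172.
V_rec = 0 + 15172·0.000201416 = 3.0558838 V.
Error = 3.056 − 3.0558838 = 0.000116211 V = 0.116 mV.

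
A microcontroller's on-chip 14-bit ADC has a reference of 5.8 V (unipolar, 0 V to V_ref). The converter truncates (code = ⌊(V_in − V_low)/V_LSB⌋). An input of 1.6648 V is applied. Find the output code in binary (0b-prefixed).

LSB = 5.8 V / 16384 = 354.00 µV.
(V_in − V_low)/LSB = (1.6648 − 0) / 0.000354004 = 4702.773.
⌊·⌋(4702.773) = 4702.
In binary (0b-prefixed): 0b1001001011110.

code 0b1001001011110 (decimal 4702)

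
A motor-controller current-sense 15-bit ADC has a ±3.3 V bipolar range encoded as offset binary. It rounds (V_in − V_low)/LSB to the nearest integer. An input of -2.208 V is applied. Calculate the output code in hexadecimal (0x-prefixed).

LSB = 6.6 V / 32768 = 201.42 µV.
(-2.208 − (−3.3)) / 0.000201416 = 5421.615 LSBs.
round(5421.615) = 5422.
In hexadecimal (0x-prefixed): 0x152E.

code 0x152E (decimal 5422)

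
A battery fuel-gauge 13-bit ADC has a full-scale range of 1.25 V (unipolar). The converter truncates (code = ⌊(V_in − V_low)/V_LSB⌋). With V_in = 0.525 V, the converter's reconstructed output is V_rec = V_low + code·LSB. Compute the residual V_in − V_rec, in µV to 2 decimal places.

Step size: 1.25 V ÷ 2^13 = 152.59 µV.
(V_in − V_low)/LSB = (0.525 − 0)/0.000152588 = 3440.6400 → code 3440 (floor).
V_rec = 0 + 3440·0.000152588 = 0.52490234 V.
Error = 0.525 − 0.52490234 = 9.76563e-05 V = 97.66 µV.

97.66 µV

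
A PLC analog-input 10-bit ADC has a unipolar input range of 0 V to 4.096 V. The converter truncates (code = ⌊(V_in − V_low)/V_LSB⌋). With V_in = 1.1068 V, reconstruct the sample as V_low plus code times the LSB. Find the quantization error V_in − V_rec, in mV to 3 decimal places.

2.800 mV

One LSB is 4.096 V / 1024 = 4.000 mV.
(1.1068 − 0)/0.004 = 276.7000; ⌊·⌋ gives code 276.
Code 276 maps back to 0 + 276×0.004 V = 1.104 V.
V_in − V_rec = 0.0028 V = 2.800 mV.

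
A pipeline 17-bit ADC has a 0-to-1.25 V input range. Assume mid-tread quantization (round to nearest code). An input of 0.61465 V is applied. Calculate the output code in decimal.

code 64451

Full-scale span = 1.25 V; LSB = 1.25/2^17 = 9.54 µV.
(0.61465 − 0) / 9.53674e-06 = 64450.724 LSBs.
So the output code is 64451.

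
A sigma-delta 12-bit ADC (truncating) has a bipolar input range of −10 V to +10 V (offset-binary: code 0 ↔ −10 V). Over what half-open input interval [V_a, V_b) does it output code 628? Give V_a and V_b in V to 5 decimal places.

[-6.93359 V, -6.92871 V)

LSB = 20/2^12 = 4.883 mV.
V_a = V_low + 628·LSB = -6.93359 V; V_b = V_low + 629·LSB = -6.92871 V.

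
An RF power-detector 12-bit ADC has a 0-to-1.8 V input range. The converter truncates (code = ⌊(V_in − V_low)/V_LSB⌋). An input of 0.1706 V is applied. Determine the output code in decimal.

code 388

LSB = 1.8 V / 4096 = 439.45 µV.
(V_in − V_low)/LSB = (0.1706 − 0) / 0.000439453 = 388.210.
Floor → code 388.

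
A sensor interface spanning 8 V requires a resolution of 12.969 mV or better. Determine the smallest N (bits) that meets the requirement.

Number of steps required ≥ 8 V / 12.969 mV = 616.86.
Need 2^N ≥ 616.86; 2^9 = 512, 2^10 = 1024.
Minimum N = 10.

10 bits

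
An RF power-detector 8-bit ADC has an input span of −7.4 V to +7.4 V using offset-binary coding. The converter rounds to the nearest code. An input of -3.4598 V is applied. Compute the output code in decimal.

code 68

Full-scale span = 14.8 V; LSB = 14.8/2^8 = 57.812 mV.
(-3.4598 − (−7.4)) / 0.0578125 = 68.155 LSBs.
round(68.155) = 68.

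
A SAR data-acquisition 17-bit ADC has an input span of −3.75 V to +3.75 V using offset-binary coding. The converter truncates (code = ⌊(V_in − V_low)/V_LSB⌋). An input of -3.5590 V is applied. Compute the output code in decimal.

code 3337

Full-scale span = 7.5 V; LSB = 7.5/2^17 = 57.22 µV.
Input sits at 3337.967 steps above V_low.
⌊·⌋(3337.967) = 3337.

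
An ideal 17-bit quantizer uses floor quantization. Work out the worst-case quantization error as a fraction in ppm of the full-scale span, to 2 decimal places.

7.63 ppm

Truncating → worst-case error = 1 LSB = V_FS/2^17, so 1e+06/131072 = 7.62939 ppm of full scale.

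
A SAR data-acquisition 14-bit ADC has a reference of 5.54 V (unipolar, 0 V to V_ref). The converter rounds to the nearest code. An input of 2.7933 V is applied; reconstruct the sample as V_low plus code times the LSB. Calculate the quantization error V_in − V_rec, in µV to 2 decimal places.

-31.30 µV

One LSB is 5.54 V / 16384 = 338.13 µV.
(V_in − V_low)/LSB = (2.7933 − 0)/0.000338135 = 8260.9074 → code 8261 (round).
V_rec = 0 + 8261·0.000338135 = 2.7933313 V.
V_in − V_rec = -3.12988e-05 V = -31.30 µV.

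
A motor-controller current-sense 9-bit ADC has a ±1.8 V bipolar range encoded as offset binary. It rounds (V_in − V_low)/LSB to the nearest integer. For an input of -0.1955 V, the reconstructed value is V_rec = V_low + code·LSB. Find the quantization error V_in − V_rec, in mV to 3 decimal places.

1.375 mV

LSB = 3.6/2^9 = 7.031 mV.
(V_in − V_low)/LSB = (-0.1955 − (−1.8))/0.00703125 = 228.1956 → code 228 (round).
V_rec = (−1.8) + 228·0.00703125 = -0.196875 V.
Error = -0.1955 − (−0.196875) = 0.001375 V = 1.375 mV.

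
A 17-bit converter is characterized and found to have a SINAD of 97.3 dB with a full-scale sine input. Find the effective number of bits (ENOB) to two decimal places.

ENOB = (SINAD − 1.76) / 6.02 = (97.3 − 1.76)/6.02 = 15.870.

15.87 bits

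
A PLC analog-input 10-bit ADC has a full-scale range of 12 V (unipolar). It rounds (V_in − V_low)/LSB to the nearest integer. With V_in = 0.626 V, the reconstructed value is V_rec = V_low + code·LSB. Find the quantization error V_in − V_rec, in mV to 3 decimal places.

One LSB is 12 V / 1024 = 11.719 mV.
(V_in − V_low)/LSB = (0.626 − 0)/0.0117188 = 53.4187 → code 53 (round).
Reconstructed: 0.62109375 V.
V_in − V_rec = 0.00490625 V = 4.906 mV.

4.906 mV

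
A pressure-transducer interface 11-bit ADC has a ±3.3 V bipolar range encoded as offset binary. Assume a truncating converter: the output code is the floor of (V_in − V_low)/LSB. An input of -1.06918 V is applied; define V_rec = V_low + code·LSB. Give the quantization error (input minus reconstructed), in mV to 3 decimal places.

LSB = 6.6/2^11 = 3.223 mV.
(-1.06918 − (−3.3))/0.00322266 = 692.2302; ⌊·⌋ gives code 692.
Code 692 maps back to (−3.3) + 692×0.00322266 V = -1.0699219 V.
V_in − V_rec = 0.000741875 V = 0.742 mV.

0.742 mV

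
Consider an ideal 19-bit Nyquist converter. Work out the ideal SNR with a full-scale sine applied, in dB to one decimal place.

SNR ≈ 6.02·N + 1.76 dB = 6.02·19 + 1.76 = 116.14 dB.

116.1 dB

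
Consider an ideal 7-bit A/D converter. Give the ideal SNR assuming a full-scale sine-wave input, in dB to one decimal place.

43.9 dB

SNR ≈ 6.02·N + 1.76 dB = 6.02·7 + 1.76 = 43.90 dB.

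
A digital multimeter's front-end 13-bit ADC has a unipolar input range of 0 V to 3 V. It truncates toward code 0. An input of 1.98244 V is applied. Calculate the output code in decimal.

Full-scale span = 3 V; LSB = 3/2^13 = 366.21 µV.
(1.98244 − 0) / 0.000366211 = 5413.383 LSBs.
So the output code is 5413.

code 5413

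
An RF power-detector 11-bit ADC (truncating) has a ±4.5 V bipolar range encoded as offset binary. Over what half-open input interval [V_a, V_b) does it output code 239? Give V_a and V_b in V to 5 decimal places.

[-3.44971 V, -3.44531 V)

LSB = 9/2^11 = 4.395 mV.
V_a = V_low + 239·LSB = -3.44971 V; V_b = V_low + 240·LSB = -3.44531 V.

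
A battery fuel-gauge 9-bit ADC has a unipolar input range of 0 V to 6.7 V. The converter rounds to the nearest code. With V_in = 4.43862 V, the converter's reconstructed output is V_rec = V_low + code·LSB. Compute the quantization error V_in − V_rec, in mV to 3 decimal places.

2.487 mV

LSB = 6.7/2^9 = 13.086 mV.
(4.43862 − 0)/0.0130859 = 339.1901; round gives code 339.
Code 339 maps back to 0 + 339×0.0130859 V = 4.4361328 V.
Error = 4.43862 − 4.4361328 = 0.00248719 V = 2.487 mV.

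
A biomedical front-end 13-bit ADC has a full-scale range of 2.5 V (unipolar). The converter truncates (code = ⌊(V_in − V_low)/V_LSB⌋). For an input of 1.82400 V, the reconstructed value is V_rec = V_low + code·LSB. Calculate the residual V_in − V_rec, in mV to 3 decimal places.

LSB = 2.5/2^13 = 305.18 µV.
Scaled input = 5976.8832 LSBs, so code = 5976.
Reconstructed: 1.8237305 V.
Difference: 0.000269531 V → 0.270 mV.

0.270 mV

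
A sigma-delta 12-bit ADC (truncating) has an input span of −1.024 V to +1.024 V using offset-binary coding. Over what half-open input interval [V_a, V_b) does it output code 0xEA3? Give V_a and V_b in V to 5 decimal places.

[0.84950 V, 0.85000 V)

LSB = 2.048/2^12 = 0.500 mV.
Code 0xEA3 = 3747 decimal.
V_a = V_low + 3747·LSB = 0.8495 V; V_b = V_low + 3748·LSB = 0.85 V.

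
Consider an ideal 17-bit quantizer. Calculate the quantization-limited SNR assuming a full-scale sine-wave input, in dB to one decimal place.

SNR ≈ 6.02·N + 1.76 dB = 6.02·17 + 1.76 = 104.10 dB.

104.1 dB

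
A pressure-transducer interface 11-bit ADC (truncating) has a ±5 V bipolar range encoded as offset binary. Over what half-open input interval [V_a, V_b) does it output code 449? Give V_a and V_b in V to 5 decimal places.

LSB = 10/2^11 = 4.883 mV.
V_a = V_low + 449·LSB = -2.80762 V; V_b = V_low + 450·LSB = -2.80273 V.

[-2.80762 V, -2.80273 V)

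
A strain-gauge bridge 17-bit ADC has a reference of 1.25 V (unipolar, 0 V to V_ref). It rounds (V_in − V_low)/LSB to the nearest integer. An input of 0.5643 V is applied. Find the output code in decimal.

With 131072 levels over 1.25 V, one step is 9.54 µV.
Input sits at 59171.144 steps above V_low.
So the output code is 59171.

code 59171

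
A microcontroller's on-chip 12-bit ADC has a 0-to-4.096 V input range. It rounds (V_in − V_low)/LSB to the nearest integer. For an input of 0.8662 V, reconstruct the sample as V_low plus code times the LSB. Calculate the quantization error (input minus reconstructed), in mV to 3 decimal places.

0.200 mV

One LSB is 4.096 V / 4096 = 1.000 mV.
(0.8662 − 0)/0.001 = 866.2000; round gives code 866.
V_rec = 0 + 866·0.001 = 0.866 V.
Error = 0.8662 − 0.866 = 0.0002 V = 0.200 mV.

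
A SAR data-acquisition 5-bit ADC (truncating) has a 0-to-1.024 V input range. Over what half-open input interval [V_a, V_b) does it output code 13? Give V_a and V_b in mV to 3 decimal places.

[416.000 mV, 448.000 mV)

LSB = 1.024/2^5 = 32.000 mV.
V_a = V_low + 13·LSB = 0.416 V; V_b = V_low + 14·LSB = 0.448 V.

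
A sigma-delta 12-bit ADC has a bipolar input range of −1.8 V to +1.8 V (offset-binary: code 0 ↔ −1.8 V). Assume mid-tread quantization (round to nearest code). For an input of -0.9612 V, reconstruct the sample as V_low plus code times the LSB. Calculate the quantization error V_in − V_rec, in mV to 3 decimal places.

One LSB is 3.6 V / 4096 = 0.879 mV.
(-0.9612 − (−1.8))/0.000878906 = 954.3680; round gives code 954.
Reconstructed: -0.96152344 V.
Difference: 0.000323437 V → 0.323 mV.

0.323 mV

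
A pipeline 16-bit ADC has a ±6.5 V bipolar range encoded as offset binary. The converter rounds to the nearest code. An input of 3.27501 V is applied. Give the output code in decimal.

LSB = 13 V / 65536 = 198.36 µV.
(3.27501 − (−6.5)) / 0.000198364 = 49278.081 LSBs.
Round → code 49278.

code 49278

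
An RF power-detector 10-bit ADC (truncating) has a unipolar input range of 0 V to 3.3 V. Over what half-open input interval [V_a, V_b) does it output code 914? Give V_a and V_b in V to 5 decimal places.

[2.94551 V, 2.94873 V)

LSB = 3.3/2^10 = 3.223 mV.
V_a = V_low + 914·LSB = 2.94551 V; V_b = V_low + 915·LSB = 2.94873 V.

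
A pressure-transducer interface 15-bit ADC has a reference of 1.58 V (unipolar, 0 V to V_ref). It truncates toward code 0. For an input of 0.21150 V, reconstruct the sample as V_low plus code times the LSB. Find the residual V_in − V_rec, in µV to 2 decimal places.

16.85 µV

One LSB is 1.58 V / 32768 = 48.22 µV.
Scaled input = 4386.3494 LSBs, so code = 4386.
Reconstructed: 0.21148315 V.
Error = 0.21150 − 0.21148315 = 1.68457e-05 V = 16.85 µV.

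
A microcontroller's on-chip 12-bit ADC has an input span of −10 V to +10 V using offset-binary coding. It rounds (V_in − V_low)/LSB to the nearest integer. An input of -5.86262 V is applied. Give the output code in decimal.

code 847

With 4096 levels over 20 V, one step is 4.883 mV.
(-5.86262 − (−10)) / 0.00488281 = 847.335 LSBs.
So the output code is 847.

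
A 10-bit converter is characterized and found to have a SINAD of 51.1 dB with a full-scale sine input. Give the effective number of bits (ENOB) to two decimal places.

ENOB = (SINAD − 1.76) / 6.02 = (51.1 − 1.76)/6.02 = 8.196.

8.20 bits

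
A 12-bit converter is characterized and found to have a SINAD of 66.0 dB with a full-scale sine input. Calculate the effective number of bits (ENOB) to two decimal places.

10.67 bits

ENOB = (SINAD − 1.76) / 6.02 = (66.0 − 1.76)/6.02 = 10.671.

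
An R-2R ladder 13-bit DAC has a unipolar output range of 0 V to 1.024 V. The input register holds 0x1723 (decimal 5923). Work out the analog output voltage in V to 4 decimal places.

0.7404 V

LSB = 1.024 V / 2^13 = 125.00 µV.
Code 0x1723 = 5923 decimal.
V_out = 0 + 5923 × 0.000125 V = 0.740375 V.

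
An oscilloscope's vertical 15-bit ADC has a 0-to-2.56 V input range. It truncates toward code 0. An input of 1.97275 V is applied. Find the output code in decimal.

code 25251

Full-scale span = 2.56 V; LSB = 2.56/2^15 = 78.12 µV.
(1.97275 − 0) / 7.8125e-05 = 25251.200 LSBs.
So the output code is 25251.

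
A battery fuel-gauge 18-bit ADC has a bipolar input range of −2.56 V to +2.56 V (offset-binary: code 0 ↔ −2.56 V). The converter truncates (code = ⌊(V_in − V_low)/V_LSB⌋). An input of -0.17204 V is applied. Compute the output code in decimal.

Full-scale span = 5.12 V; LSB = 5.12/2^18 = 19.53 µV.
(V_in − V_low)/LSB = (-0.17204 − (−2.56)) / 1.95313e-05 = 122263.552.
Floor → code 122263.

code 122263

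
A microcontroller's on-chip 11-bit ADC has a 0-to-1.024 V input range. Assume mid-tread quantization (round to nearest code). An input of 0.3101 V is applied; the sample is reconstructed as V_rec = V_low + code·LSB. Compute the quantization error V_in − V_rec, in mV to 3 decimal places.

0.100 mV

LSB = 1.024/2^11 = 0.500 mV.
(0.3101 − 0)/0.0005 = 620.2000; round gives code 620.
Reconstructed: 0.31 V.
Error = 0.3101 − 0.31 = 0.0001 V = 0.100 mV.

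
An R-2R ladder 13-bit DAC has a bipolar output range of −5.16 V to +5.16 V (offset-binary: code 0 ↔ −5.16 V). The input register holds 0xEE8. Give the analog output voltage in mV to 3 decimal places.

-352.734 mV

LSB = 10.32 V / 2^13 = 1.260 mV.
Code 0xEE8 = 3816 decimal.
V_out = (−5.16) + 3816 × 0.00125977 V = -0.352734 V.
= -352.734 mV.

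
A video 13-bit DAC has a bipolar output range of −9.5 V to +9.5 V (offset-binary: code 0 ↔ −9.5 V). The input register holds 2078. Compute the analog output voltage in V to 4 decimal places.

LSB = 19 V / 2^13 = 2.319 mV.
V_out = (−9.5) + 2078 × 0.00231934 V = -4.68042 V.

-4.6804 V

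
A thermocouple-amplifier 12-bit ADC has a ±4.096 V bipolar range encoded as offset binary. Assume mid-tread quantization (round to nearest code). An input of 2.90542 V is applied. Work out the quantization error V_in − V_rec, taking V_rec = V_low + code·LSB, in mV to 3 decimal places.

-0.580 mV

One LSB is 8.192 V / 4096 = 2.000 mV.
(2.90542 − (−4.096))/0.002 = 3500.7100; round gives code 3501.
Reconstructed: 2.906 V.
Error = 2.90542 − 2.906 = -0.00058 V = -0.580 mV.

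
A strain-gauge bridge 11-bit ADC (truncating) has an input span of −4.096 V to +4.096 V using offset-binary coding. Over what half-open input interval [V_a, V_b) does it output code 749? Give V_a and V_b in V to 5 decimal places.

LSB = 8.192/2^11 = 4.000 mV.
V_a = V_low + 749·LSB = -1.1 V; V_b = V_low + 750·LSB = -1.096 V.

[-1.10000 V, -1.09600 V)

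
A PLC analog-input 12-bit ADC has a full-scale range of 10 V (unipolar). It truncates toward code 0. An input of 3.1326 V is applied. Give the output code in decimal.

LSB = 10 V / 4096 = 2.441 mV.
(3.1326 − 0) / 0.00244141 = 1283.113 LSBs.
⌊·⌋(1283.113) = 1283.

code 1283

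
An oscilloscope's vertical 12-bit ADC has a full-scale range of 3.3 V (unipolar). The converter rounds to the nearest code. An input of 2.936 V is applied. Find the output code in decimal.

Full-scale span = 3.3 V; LSB = 3.3/2^12 = 0.806 mV.
Input sits at 3644.199 steps above V_low.
round(3644.199) = 3644.

code 3644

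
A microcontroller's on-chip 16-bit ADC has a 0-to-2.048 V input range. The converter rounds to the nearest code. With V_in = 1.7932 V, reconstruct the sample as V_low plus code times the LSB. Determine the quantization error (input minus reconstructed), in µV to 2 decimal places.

LSB = 2.048/2^16 = 31.25 µV.
(1.7932 − 0)/3.125e-05 = 57382.4000; round gives code 57382.
V_rec = 0 + 57382·3.125e-05 = 1.7931875 V.
Error = 1.7932 − 1.7931875 = 1.25e-05 V = 12.50 µV.

12.50 µV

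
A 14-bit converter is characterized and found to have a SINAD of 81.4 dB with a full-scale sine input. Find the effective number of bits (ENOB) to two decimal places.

ENOB = (SINAD − 1.76) / 6.02 = (81.4 − 1.76)/6.02 = 13.229.

13.23 bits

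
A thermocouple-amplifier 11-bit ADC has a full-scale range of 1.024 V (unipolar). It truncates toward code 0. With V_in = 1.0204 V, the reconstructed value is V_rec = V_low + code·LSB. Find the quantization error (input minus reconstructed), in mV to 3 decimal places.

One LSB is 1.024 V / 2048 = 0.500 mV.
(V_in − V_low)/LSB = (1.0204 − 0)/0.0005 = 2040.8000 → code 2040 (floor).
V_rec = 0 + 2040·0.0005 = 1.02 V.
V_in − V_rec = 0.0004 V = 0.400 mV.

0.400 mV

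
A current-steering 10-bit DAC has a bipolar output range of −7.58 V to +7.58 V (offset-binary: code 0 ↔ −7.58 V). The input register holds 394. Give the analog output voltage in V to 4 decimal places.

-1.7470 V

LSB = 15.16 V / 2^10 = 14.805 mV.
V_out = (−7.58) + 394 × 0.0148047 V = -1.74695 V.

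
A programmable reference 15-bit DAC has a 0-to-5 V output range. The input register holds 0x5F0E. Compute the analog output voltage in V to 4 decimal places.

LSB = 5 V / 2^15 = 152.59 µV.
Code 0x5F0E = 24334 decimal.
V_out = 0 + 24334 × 0.000152588 V = 3.71307 V.

3.7131 V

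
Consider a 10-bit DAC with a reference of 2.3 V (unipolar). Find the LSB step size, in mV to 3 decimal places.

2.246 mV

Full-scale span = 2.3 V.
LSB = 2.3 / 2^10 = 2.3 / 1024 = 0.00224609 V = 2.246 mV.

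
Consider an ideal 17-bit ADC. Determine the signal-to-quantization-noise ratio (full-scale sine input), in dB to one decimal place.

SNR ≈ 6.02·N + 1.76 dB = 6.02·17 + 1.76 = 104.10 dB.

104.1 dB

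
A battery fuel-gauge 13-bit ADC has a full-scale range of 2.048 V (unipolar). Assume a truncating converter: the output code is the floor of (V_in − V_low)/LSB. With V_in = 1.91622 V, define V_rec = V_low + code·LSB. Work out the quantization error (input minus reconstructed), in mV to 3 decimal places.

0.220 mV

LSB = 2.048/2^13 = 250.00 µV.
(V_in − V_low)/LSB = (1.91622 − 0)/0.00025 = 7664.8800 → code 7664 (floor).
Code 7664 maps back to 0 + 7664×0.00025 V = 1.916 V.
V_in − V_rec = 0.00022 V = 0.220 mV.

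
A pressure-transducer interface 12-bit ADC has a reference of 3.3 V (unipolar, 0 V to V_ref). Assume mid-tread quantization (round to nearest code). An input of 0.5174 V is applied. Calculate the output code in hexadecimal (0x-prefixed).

LSB = 3.3 V / 4096 = 0.806 mV.
(V_in − V_low)/LSB = (0.5174 − 0) / 0.000805664 = 642.203.
So the output code is 642.
In hexadecimal (0x-prefixed): 0x282.

code 0x282 (decimal 642)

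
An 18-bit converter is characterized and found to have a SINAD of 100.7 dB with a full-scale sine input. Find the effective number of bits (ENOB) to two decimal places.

ENOB = (SINAD − 1.76) / 6.02 = (100.7 − 1.76)/6.02 = 16.435.

16.44 bits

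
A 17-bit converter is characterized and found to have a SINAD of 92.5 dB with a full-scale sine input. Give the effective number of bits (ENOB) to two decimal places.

ENOB = (SINAD − 1.76) / 6.02 = (92.5 − 1.76)/6.02 = 15.073.

15.07 bits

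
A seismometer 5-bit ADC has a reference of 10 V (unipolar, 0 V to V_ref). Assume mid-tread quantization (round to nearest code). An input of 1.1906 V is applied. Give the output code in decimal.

LSB = 10 V / 32 = 312.500 mV.
(V_in − V_low)/LSB = (1.1906 − 0) / 0.3125 = 3.810.
Round → code 4.

code 4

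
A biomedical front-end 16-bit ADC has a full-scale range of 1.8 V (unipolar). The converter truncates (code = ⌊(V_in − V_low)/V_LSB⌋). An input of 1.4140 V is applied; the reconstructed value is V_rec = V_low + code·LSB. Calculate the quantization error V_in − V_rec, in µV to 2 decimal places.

4.64 µV

Step size: 1.8 V ÷ 2^16 = 27.47 µV.
(1.4140 − 0)/2.74658e-05 = 51482.1689; ⌊·⌋ gives code 51482.
Code 51482 maps back to 0 + 51482×2.74658e-05 V = 1.4139954 V.
Error = 1.4140 − 1.4139954 = 4.63867e-06 V = 4.64 µV.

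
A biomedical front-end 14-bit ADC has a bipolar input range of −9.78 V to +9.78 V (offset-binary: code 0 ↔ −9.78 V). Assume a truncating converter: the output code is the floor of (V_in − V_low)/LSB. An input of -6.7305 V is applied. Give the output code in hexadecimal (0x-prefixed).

Full-scale span = 19.56 V; LSB = 19.56/2^14 = 1.194 mV.
(-6.7305 − (−9.78)) / 0.00119385 = 2554.346 LSBs.
⌊·⌋(2554.346) = 2554.
In hexadecimal (0x-prefixed): 0x9FA.

code 0x9FA (decimal 2554)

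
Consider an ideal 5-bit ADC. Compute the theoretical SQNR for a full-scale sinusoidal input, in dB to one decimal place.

SNR ≈ 6.02·N + 1.76 dB = 6.02·5 + 1.76 = 31.86 dB.

31.9 dB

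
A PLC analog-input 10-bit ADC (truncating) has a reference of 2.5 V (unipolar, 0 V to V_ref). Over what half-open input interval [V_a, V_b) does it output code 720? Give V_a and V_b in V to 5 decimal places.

LSB = 2.5/2^10 = 2.441 mV.
V_a = V_low + 720·LSB = 1.75781 V; V_b = V_low + 721·LSB = 1.76025 V.

[1.75781 V, 1.76025 V)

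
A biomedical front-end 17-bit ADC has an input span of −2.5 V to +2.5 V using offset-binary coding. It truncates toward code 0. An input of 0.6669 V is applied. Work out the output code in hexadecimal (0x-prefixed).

code 0x1444A (decimal 83018)

With 131072 levels over 5 V, one step is 38.15 µV.
(V_in − V_low)/LSB = (0.6669 − (−2.5)) / 3.8147e-05 = 83018.383.
⌊·⌋(83018.383) = 83018.
In hexadecimal (0x-prefixed): 0x1444A.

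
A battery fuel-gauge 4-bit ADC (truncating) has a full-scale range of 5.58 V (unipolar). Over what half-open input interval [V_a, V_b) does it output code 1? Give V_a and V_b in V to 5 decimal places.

[0.34875 V, 0.69750 V)

LSB = 5.58/2^4 = 348.750 mV.
V_a = V_low + 1·LSB = 0.34875 V; V_b = V_low + 2·LSB = 0.6975 V.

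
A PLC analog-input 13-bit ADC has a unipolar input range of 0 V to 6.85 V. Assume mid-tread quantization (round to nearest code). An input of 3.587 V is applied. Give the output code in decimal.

LSB = 6.85 V / 8192 = 0.836 mV.
(V_in − V_low)/LSB = (3.587 − 0) / 0.000836182 = 4289.738.
round(4289.738) = 4290.

code 4290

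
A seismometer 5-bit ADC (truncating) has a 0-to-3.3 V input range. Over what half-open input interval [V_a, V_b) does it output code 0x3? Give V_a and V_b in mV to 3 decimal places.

[309.375 mV, 412.500 mV)

LSB = 3.3/2^5 = 103.125 mV.
Code 0x3 = 3 decimal.
V_a = V_low + 3·LSB = 0.309375 V; V_b = V_low + 4·LSB = 0.4125 V.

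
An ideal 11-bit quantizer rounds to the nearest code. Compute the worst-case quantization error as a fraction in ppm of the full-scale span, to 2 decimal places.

244.14 ppm

Rounding → worst-case error = ½ LSB = V_FS/2^12, so 1e+06/4096 = 244.141 ppm of full scale.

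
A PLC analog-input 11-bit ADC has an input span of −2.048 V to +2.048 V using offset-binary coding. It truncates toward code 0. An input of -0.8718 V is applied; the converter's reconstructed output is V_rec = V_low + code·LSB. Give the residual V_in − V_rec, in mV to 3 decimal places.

0.200 mV

Step size: 4.096 V ÷ 2^11 = 2.000 mV.
(-0.8718 − (−2.048))/0.002 = 588.1000; ⌊·⌋ gives code 588.
Code 588 maps back to (−2.048) + 588×0.002 V = -0.872 V.
V_in − V_rec = 0.0002 V = 0.200 mV.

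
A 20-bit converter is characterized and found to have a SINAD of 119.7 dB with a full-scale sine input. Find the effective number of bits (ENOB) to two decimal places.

ENOB = (SINAD − 1.76) / 6.02 = (119.7 − 1.76)/6.02 = 19.591.

19.59 bits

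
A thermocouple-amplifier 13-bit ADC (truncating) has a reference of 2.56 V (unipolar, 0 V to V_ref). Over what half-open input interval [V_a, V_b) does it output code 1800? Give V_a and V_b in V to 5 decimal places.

LSB = 2.56/2^13 = 312.50 µV.
V_a = V_low + 1800·LSB = 0.5625 V; V_b = V_low + 1801·LSB = 0.562813 V.

[0.56250 V, 0.56281 V)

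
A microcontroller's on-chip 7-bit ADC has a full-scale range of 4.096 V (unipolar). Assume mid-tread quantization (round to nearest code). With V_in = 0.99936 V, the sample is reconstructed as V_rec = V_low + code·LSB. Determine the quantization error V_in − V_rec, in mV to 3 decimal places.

7.360 mV

LSB = 4.096/2^7 = 32.000 mV.
(V_in − V_low)/LSB = (0.99936 − 0)/0.032 = 31.2300 → code 31 (round).
Reconstructed: 0.992 V.
Error = 0.99936 − 0.992 = 0.00736 V = 7.360 mV.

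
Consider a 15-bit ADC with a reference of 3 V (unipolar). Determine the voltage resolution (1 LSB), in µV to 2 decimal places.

Full-scale span = 3 V.
LSB = 3 / 2^15 = 3 / 32768 = 9.15527e-05 V = 91.55 µV.

91.55 µV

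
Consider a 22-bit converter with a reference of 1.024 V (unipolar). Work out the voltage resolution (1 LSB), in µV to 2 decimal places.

Full-scale span = 1.024 V.
LSB = 1.024 / 2^22 = 1.024 / 4194304 = 2.44141e-07 V = 0.24 µV.

0.24 µV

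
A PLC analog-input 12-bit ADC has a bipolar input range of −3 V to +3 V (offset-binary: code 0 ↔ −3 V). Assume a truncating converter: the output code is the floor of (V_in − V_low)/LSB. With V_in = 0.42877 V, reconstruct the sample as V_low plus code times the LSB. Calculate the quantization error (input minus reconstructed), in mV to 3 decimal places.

1.036 mV

Step size: 6 V ÷ 2^12 = 1.465 mV.
Scaled input = 2340.7070 LSBs, so code = 2340.
V_rec = (−3) + 2340·0.00146484 = 0.42773438 V.
V_in − V_rec = 0.00103563 V = 1.036 mV.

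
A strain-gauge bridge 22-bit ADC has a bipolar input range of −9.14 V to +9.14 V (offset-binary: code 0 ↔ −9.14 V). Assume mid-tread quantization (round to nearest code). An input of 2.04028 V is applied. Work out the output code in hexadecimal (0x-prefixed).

code 0x2724AA (decimal 2565290)

LSB = 18.28 V / 4194304 = 4.36 µV.
(2.04028 − (−9.14)) / 4.35829e-06 = 2565289.558 LSBs.
So the output code is 2565290.
In hexadecimal (0x-prefixed): 0x2724AA.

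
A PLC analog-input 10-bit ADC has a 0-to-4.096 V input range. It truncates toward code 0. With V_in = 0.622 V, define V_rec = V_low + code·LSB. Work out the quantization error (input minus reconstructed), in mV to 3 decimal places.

2.000 mV

One LSB is 4.096 V / 1024 = 4.000 mV.
Scaled input = 155.5000 LSBs, so code = 155.
Reconstructed: 0.62 V.
Error = 0.622 − 0.62 = 0.002 V = 2.000 mV.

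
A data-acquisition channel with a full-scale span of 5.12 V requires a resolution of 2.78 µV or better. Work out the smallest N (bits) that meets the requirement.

Number of steps required ≥ 5.12 V / 2.78 µV = 1841726.62.
Need 2^N ≥ 1841726.62; 2^20 = 1048576, 2^21 = 2097152.
Minimum N = 21.

21 bits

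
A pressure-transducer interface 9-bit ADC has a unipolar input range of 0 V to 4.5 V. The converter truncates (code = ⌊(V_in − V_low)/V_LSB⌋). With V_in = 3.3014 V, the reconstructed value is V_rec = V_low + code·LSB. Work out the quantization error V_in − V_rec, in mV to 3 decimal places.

One LSB is 4.5 V / 512 = 8.789 mV.
(V_in − V_low)/LSB = (3.3014 − 0)/0.00878906 = 375.6260 → code 375 (floor).
Code 375 maps back to 0 + 375×0.00878906 V = 3.2958984 V.
V_in − V_rec = 0.00550156 V = 5.502 mV.

5.502 mV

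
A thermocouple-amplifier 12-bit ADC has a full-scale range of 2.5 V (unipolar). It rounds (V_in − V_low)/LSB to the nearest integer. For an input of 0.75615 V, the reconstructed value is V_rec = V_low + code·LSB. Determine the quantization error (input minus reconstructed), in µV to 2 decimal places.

-75.59 µV

Step size: 2.5 V ÷ 2^12 = 0.610 mV.
(0.75615 − 0)/0.000610352 = 1238.8762; round gives code 1239.
Reconstructed: 0.75622559 V.
Difference: -7.55859e-05 V → -75.59 µV.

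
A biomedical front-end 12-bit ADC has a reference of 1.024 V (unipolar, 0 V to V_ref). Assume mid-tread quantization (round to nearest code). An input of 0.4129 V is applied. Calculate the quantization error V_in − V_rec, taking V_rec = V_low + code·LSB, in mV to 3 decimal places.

-0.100 mV

LSB = 1.024/2^12 = 250.00 µV.
Scaled input = 1651.6000 LSBs, so code = 1652.
V_rec = 0 + 1652·0.00025 = 0.413 V.
Difference: -0.0001 V → -0.100 mV.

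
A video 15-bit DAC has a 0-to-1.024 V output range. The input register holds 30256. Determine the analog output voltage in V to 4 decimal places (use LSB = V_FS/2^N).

0.9455 V

LSB = 1.024 V / 2^15 = 31.25 µV.
V_out = 0 + 30256 × 3.125e-05 V = 0.9455 V.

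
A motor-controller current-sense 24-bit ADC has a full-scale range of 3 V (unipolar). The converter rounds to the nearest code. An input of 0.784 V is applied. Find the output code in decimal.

code 4384446

LSB = 3 V / 16777216 = 0.18 µV.
Input sits at 4384445.781 steps above V_low.
So the output code is 4384446.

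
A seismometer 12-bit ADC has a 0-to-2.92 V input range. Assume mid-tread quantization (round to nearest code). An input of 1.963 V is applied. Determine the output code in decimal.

code 2754

With 4096 levels over 2.92 V, one step is 0.713 mV.
(1.963 − 0) / 0.000712891 = 2753.578 LSBs.
round(2753.578) = 2754.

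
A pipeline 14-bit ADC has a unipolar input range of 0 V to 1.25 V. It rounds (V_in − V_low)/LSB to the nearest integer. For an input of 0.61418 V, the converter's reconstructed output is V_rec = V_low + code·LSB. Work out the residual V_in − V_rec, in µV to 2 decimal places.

13.74 µV

Step size: 1.25 V ÷ 2^14 = 76.29 µV.
(V_in − V_low)/LSB = (0.61418 − 0)/7.62939e-05 = 8050.1801 → code 8050 (round).
Reconstructed: 0.61416626 V.
Error = 0.61418 − 0.61416626 = 1.37402e-05 V = 13.74 µV.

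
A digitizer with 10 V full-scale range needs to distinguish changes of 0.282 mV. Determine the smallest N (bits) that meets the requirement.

Number of steps required ≥ 10 V / 0.282 mV = 35460.99.
Need 2^N ≥ 35460.99; 2^15 = 32768, 2^16 = 65536.
Minimum N = 16.

16 bits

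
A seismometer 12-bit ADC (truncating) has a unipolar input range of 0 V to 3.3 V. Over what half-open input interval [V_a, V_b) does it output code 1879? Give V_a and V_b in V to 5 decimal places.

LSB = 3.3/2^12 = 0.806 mV.
V_a = V_low + 1879·LSB = 1.51384 V; V_b = V_low + 1880·LSB = 1.51465 V.

[1.51384 V, 1.51465 V)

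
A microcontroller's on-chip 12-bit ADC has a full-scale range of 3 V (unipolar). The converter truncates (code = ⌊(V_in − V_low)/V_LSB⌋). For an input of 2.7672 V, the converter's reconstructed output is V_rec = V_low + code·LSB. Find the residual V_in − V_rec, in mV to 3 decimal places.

Step size: 3 V ÷ 2^12 = 0.732 mV.
(2.7672 − 0)/0.000732422 = 3778.1504; ⌊·⌋ gives code 3778.
Reconstructed: 2.7670898 V.
V_in − V_rec = 0.000110156 V = 0.110 mV.

0.110 mV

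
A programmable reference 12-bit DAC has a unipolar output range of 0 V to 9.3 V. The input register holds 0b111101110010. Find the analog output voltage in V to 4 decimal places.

LSB = 9.3 V / 2^12 = 2.271 mV.
Code 0b111101110010 = 3954 decimal.
V_out = 0 + 3954 × 0.00227051 V = 8.97759 V.

8.9776 V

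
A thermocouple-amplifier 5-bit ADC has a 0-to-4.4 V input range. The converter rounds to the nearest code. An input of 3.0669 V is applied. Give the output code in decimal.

code 22

LSB = 4.4 V / 32 = 137.500 mV.
(3.0669 − 0) / 0.1375 = 22.305 LSBs.
round(22.305) = 22.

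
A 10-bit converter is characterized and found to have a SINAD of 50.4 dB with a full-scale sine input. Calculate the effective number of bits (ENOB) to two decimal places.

8.08 bits

ENOB = (SINAD − 1.76) / 6.02 = (50.4 − 1.76)/6.02 = 8.080.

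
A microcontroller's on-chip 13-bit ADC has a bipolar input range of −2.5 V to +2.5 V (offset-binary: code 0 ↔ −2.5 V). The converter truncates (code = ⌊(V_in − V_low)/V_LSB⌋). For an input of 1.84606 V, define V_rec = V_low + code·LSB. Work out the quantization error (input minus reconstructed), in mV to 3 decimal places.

One LSB is 5 V / 8192 = 0.610 mV.
Scaled input = 7120.5847 LSBs, so code = 7120.
V_rec = (−2.5) + 7120·0.000610352 = 1.8457031 V.
Difference: 0.000356875 V → 0.357 mV.

0.357 mV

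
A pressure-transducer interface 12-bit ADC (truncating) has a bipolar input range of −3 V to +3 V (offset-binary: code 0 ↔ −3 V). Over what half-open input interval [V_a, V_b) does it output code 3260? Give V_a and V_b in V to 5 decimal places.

[1.77539 V, 1.77686 V)

LSB = 6/2^12 = 1.465 mV.
V_a = V_low + 3260·LSB = 1.77539 V; V_b = V_low + 3261·LSB = 1.77686 V.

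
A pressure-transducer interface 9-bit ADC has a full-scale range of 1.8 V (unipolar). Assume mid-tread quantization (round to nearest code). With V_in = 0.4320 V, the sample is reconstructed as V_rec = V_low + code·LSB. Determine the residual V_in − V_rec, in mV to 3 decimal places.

Step size: 1.8 V ÷ 2^9 = 3.516 mV.
Scaled input = 122.8800 LSBs, so code = 123.
Reconstructed: 0.43242188 V.
V_in − V_rec = -0.000421875 V = -0.422 mV.

-0.422 mV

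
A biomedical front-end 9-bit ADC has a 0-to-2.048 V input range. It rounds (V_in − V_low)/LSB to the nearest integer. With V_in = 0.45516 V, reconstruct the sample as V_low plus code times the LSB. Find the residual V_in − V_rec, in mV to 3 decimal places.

LSB = 2.048/2^9 = 4.000 mV.
(V_in − V_low)/LSB = (0.45516 − 0)/0.004 = 113.7900 → code 114 (round).
Reconstructed: 0.456 V.
Error = 0.45516 − 0.456 = -0.00084 V = -0.840 mV.

-0.840 mV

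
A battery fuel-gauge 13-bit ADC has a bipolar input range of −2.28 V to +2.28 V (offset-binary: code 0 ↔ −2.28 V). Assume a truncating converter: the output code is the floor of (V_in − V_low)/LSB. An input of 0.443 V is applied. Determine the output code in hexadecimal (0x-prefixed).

code 0x131B (decimal 4891)

Full-scale span = 4.56 V; LSB = 4.56/2^13 = 0.557 mV.
(V_in − V_low)/LSB = (0.443 − (−2.28)) / 0.000556641 = 4891.846.
Floor → code 4891.
In hexadecimal (0x-prefixed): 0x131B.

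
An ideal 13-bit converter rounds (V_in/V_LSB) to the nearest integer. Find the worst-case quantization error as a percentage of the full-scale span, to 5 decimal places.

Rounding → worst-case error = ½ LSB = V_FS/2^14, so 100/16384 = 0.00610352 % of full scale.

0.00610 %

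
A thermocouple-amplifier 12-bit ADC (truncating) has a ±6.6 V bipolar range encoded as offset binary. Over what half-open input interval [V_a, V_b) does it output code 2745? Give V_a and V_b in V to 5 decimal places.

[2.24619 V, 2.24941 V)

LSB = 13.2/2^12 = 3.223 mV.
V_a = V_low + 2745·LSB = 2.24619 V; V_b = V_low + 2746·LSB = 2.24941 V.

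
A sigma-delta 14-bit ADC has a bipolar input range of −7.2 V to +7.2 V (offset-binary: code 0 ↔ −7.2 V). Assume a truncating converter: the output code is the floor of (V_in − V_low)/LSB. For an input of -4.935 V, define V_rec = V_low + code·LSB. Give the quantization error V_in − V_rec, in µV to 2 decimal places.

58.59 µV

LSB = 14.4/2^14 = 0.879 mV.
(-4.935 − (−7.2))/0.000878906 = 2577.0667; ⌊·⌋ gives code 2577.
Reconstructed: -4.9350586 V.
V_in − V_rec = 5.85937e-05 V = 58.59 µV.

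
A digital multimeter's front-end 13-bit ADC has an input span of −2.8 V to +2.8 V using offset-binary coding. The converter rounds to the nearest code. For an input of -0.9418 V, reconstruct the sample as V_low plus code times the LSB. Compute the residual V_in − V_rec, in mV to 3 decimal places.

LSB = 5.6/2^13 = 0.684 mV.
Scaled input = 2718.2811 LSBs, so code = 2718.
V_rec = (−2.8) + 2718·0.000683594 = -0.94199219 V.
V_in − V_rec = 0.000192188 V = 0.192 mV.

0.192 mV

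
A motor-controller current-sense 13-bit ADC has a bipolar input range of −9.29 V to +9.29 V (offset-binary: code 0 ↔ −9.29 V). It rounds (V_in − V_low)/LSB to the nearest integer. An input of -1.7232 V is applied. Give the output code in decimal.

code 3336

Full-scale span = 18.58 V; LSB = 18.58/2^13 = 2.268 mV.
Input sits at 3336.234 steps above V_low.
Round → code 3336.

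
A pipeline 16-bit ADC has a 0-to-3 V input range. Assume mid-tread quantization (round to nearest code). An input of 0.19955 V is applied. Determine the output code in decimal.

With 65536 levels over 3 V, one step is 45.78 µV.
(V_in − V_low)/LSB = (0.19955 − 0) / 4.57764e-05 = 4359.236.
Round → code 4359.

code 4359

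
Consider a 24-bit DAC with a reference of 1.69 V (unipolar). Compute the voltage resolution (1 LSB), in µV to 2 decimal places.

0.10 µV

Full-scale span = 1.69 V.
LSB = 1.69 / 2^24 = 1.69 / 16777216 = 1.00732e-07 V = 0.10 µV.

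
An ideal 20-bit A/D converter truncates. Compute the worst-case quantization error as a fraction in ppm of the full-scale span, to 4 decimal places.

0.9537 ppm

Truncating → worst-case error = 1 LSB = V_FS/2^20, so 1e+06/1048576 = 0.953674 ppm of full scale.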